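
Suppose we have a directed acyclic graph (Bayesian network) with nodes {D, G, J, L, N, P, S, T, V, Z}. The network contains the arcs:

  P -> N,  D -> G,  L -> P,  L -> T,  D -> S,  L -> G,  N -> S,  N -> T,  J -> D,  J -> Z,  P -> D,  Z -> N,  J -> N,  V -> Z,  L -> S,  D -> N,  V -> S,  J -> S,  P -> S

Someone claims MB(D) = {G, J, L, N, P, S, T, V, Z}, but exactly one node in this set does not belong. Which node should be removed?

T

By definition, MB(D) is built from D's parents, D's children, and the co-parents of D.
Parents of D: J, P.
D has children G, N, S.
Co-parents of D (other parents of its children):
  G also has parent L.
  N also has parents J, P, Z.
  S's other parents are J, L, N, P, V.
MB(D) = {G, J, L, N, P, S, V, Z}.
T is neither a parent, child, nor co-parent of D, so it does not belong.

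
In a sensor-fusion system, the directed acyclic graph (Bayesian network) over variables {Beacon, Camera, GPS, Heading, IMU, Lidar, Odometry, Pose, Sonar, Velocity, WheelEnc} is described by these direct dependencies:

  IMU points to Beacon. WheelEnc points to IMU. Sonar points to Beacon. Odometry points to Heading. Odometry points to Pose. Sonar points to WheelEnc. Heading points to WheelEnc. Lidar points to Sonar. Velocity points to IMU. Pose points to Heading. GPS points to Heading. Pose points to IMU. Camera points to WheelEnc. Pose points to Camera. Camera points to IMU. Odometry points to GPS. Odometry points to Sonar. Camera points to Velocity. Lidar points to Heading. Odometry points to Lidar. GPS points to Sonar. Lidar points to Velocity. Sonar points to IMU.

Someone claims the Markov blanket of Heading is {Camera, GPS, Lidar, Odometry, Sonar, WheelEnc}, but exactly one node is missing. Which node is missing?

Pose

Heading's children: WheelEnc.
Pa(Heading) = {GPS, Lidar, Odometry, Pose}.
Parents of each child, excluding Heading:
  WheelEnc also has parents Camera, Sonar.
MB(Heading) = {Camera, GPS, Lidar, Odometry, Pose, Sonar, WheelEnc}.
Comparing with the claimed set, Pose is missing.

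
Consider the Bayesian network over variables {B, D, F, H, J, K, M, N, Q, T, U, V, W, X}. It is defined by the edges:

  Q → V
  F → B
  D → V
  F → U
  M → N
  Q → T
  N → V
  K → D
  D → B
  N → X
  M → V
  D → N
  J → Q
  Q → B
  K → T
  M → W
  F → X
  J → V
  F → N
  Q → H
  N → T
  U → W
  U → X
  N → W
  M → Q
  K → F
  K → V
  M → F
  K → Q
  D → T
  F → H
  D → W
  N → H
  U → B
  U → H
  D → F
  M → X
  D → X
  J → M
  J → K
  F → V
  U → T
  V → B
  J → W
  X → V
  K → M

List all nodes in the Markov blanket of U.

{B, D, F, H, J, K, M, N, Q, T, V, W, X}

Pa(U) = {F}.
U's children: B, H, T, W, X.
Parents of each child, excluding U:
  X: D, F, M, N
  W: D, J, M, N
  H: F, N, Q
  T: D, K, N, Q
  B: D, F, Q, V
Union: {F} ∪ {B, H, T, W, X} ∪ {D, F, J, K, M, N, Q, V} = {B, D, F, H, J, K, M, N, Q, T, V, W, X}.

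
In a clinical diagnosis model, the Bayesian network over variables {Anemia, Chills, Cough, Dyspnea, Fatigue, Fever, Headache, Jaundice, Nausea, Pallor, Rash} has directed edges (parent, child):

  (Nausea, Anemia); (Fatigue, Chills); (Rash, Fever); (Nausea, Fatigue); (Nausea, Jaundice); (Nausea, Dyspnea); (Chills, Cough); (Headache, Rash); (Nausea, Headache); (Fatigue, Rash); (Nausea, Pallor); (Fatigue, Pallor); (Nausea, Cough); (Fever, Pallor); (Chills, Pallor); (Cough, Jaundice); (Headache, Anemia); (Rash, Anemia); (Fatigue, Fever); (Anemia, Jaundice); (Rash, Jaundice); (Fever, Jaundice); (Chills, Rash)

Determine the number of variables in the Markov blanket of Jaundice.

Pa(Jaundice) = {Anemia, Cough, Fever, Nausea, Rash}.
Ch(Jaundice) = {}.
With no children, Jaundice has no spouses; the co-parent set is empty.
MB(Jaundice) = {Anemia, Cough, Fever, Nausea, Rash}, which has 5 nodes.

5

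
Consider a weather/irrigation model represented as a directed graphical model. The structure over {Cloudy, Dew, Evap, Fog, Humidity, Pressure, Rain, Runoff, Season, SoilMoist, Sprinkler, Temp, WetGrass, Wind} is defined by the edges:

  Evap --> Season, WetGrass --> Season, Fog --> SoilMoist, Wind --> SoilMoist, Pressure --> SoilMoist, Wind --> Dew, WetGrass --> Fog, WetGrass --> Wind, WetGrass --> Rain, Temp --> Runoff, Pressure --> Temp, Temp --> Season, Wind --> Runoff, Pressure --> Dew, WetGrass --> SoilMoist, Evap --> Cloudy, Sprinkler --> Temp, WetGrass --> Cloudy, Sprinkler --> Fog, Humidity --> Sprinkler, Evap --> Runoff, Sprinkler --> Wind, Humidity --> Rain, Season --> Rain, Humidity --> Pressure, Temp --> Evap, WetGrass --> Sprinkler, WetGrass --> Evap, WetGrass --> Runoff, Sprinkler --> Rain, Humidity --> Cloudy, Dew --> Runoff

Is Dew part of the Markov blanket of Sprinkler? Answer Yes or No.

No

The Markov blanket of a node is its parents, its children, and the other parents of its children.
Sprinkler has parents Humidity, WetGrass.
Sprinkler has children Fog, Rain, Temp, Wind.
Parents of each child, excluding Sprinkler:
  Temp: Pressure
  Wind: WetGrass
  Rain: Humidity, Season, WetGrass
  Fog: WetGrass
MB(Sprinkler) = {Fog, Humidity, Pressure, Rain, Season, Temp, WetGrass, Wind}; Dew is not in this set.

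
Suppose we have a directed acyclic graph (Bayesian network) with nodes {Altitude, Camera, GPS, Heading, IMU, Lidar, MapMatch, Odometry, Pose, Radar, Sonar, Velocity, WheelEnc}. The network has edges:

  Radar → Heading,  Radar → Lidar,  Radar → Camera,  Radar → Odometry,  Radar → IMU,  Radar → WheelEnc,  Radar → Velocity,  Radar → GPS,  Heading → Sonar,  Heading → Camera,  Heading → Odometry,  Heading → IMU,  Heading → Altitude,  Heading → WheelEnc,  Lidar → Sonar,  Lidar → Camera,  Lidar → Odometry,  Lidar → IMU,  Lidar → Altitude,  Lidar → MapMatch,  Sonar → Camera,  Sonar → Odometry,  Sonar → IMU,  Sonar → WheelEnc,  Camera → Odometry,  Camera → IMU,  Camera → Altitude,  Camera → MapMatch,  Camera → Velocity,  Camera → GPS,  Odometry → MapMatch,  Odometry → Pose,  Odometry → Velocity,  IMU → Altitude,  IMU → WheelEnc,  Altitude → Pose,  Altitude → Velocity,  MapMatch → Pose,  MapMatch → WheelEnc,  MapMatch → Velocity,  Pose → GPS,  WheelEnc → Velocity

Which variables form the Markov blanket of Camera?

Camera's children: Altitude, GPS, IMU, MapMatch, Odometry, Velocity.
Camera's parents: Heading, Lidar, Radar, Sonar.
Co-parents of Camera (other parents of its children):
  Odometry's other parents are Heading, Lidar, Radar, Sonar.
  parents(IMU) \ {Camera} = {Heading, Lidar, Radar, Sonar}.
  Altitude's other parents are Heading, IMU, Lidar.
  MapMatch's other parents are Lidar, Odometry.
  Velocity's other parents are Altitude, MapMatch, Odometry, Radar, WheelEnc.
  GPS also has parents Pose, Radar.
MB(Camera) = {Altitude, GPS, Heading, IMU, Lidar, MapMatch, Odometry, Pose, Radar, Sonar, Velocity, WheelEnc}.

{Altitude, GPS, Heading, IMU, Lidar, MapMatch, Odometry, Pose, Radar, Sonar, Velocity, WheelEnc}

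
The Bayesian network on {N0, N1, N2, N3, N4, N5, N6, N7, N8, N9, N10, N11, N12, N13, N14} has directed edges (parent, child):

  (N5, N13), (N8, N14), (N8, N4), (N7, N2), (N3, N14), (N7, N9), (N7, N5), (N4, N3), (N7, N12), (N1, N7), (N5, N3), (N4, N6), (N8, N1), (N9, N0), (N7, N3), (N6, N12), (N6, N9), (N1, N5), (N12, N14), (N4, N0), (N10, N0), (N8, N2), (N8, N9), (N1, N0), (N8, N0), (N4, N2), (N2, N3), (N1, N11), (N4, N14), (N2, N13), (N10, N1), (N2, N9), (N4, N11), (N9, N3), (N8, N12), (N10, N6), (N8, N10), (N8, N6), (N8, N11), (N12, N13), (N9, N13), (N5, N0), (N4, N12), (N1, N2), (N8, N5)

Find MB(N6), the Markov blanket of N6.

{N2, N4, N7, N8, N9, N10, N12}

Recall MB(v) = parents ∪ children ∪ spouses, where spouses are the other parents of v's children.
N6 has parents N4, N8, N10.
Children of N6: N9, N12.
Other parents of N6's children:
  parents(N9) \ {N6} = {N2, N7, N8}.
  N12's other parents are N4, N7, N8.
Union: {N4, N8, N10} ∪ {N9, N12} ∪ {N2, N4, N7, N8} = {N2, N4, N7, N8, N9, N10, N12}.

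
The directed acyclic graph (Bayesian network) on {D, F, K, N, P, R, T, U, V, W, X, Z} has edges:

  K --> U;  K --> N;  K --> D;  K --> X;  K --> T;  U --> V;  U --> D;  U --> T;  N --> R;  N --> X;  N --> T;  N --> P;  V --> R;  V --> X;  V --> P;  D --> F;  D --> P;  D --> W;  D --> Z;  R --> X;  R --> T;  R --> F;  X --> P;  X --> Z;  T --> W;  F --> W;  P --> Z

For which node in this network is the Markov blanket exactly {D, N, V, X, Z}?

P

The target node must have every member of {D, N, V, X, Z} as a parent, child, or co-parent, and no others.
Parents of P: D, N, V, X; children: Z; co-parents: D, X.
These exactly cover the given set, so the node is P.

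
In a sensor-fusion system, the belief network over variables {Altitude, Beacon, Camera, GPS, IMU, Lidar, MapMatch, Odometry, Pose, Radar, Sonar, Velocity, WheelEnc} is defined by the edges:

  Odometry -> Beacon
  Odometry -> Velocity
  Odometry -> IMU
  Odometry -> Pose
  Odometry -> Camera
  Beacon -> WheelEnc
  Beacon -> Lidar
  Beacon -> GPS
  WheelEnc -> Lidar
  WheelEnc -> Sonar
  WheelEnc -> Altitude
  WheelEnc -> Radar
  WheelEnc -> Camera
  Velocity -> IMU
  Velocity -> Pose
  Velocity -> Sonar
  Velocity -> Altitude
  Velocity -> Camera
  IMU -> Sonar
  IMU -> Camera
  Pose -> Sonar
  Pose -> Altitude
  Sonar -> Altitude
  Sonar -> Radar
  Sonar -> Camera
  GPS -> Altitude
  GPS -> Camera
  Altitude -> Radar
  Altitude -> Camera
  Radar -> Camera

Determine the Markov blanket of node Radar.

{Altitude, Camera, GPS, IMU, Odometry, Sonar, Velocity, WheelEnc}

Parents of Radar: Altitude, Sonar, WheelEnc.
Ch(Radar) = {Camera}.
Co-parents of Radar (other parents of its children):
  Camera's other parents are Altitude, GPS, IMU, Odometry, Sonar, Velocity, WheelEnc.
MB(Radar) = {Altitude, Camera, GPS, IMU, Odometry, Sonar, Velocity, WheelEnc}.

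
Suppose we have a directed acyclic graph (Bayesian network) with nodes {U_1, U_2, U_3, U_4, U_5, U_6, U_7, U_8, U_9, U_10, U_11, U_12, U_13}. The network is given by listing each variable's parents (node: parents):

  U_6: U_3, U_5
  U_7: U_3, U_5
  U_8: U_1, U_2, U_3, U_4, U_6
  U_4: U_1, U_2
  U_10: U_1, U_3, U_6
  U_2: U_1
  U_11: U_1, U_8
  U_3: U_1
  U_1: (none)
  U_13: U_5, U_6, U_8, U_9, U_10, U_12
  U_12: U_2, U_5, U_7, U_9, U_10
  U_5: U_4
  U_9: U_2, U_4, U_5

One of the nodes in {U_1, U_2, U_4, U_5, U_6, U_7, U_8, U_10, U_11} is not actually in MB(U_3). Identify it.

U_11

The Markov blanket of a node is its parents, its children, and the other parents of its children.
Children of U_3: U_6, U_7, U_8, U_10.
Pa(U_3) = {U_1}.
Parents of each child, excluding U_3:
  U_6's other parent is U_5.
  parents(U_7) \ {U_3} = {U_5}.
  parents(U_8) \ {U_3} = {U_1, U_2, U_4, U_6}.
  U_10 also has parents U_1, U_6.
MB(U_3) = {U_1, U_2, U_4, U_5, U_6, U_7, U_8, U_10}.
U_11 is neither a parent, child, nor co-parent of U_3, so it does not belong.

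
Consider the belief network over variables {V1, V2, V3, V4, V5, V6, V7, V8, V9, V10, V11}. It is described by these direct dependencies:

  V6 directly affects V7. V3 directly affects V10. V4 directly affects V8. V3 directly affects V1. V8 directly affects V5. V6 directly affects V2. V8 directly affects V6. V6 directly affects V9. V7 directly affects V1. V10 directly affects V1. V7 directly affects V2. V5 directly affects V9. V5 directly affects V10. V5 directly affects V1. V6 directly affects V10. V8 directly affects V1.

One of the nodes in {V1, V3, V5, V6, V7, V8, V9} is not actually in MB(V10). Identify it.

V9

Pa(V10) = {V3, V5, V6}.
V10 has child V1.
Parents of each child, excluding V10:
  V1 also has parents V3, V5, V7, V8.
MB(V10) = {V1, V3, V5, V6, V7, V8}.
V9 is neither a parent, child, nor co-parent of V10, so it does not belong.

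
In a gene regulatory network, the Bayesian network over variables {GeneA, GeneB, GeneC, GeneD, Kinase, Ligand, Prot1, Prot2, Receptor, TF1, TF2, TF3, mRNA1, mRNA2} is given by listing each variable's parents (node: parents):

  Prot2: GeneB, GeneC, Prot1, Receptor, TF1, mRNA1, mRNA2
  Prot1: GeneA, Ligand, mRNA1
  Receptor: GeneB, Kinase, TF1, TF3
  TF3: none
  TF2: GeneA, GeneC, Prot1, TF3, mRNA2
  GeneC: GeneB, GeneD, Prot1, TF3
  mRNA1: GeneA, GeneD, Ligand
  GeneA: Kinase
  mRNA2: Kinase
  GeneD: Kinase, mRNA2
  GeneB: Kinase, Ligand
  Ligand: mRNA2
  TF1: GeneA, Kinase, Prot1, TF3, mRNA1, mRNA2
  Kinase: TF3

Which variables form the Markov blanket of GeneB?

GeneB's parents: Kinase, Ligand.
GeneB's children: GeneC, Prot2, Receptor.
Co-parents of GeneB (other parents of its children):
  Receptor also has parents Kinase, TF1, TF3.
  GeneC's other parents are GeneD, Prot1, TF3.
  parents(Prot2) \ {GeneB} = {GeneC, Prot1, Receptor, TF1, mRNA1, mRNA2}.
Union: {Kinase, Ligand} ∪ {GeneC, Prot2, Receptor} ∪ {GeneC, GeneD, Kinase, Prot1, Receptor, TF1, TF3, mRNA1, mRNA2} = {GeneC, GeneD, Kinase, Ligand, Prot1, Prot2, Receptor, TF1, TF3, mRNA1, mRNA2}.

{GeneC, GeneD, Kinase, Ligand, Prot1, Prot2, Receptor, TF1, TF3, mRNA1, mRNA2}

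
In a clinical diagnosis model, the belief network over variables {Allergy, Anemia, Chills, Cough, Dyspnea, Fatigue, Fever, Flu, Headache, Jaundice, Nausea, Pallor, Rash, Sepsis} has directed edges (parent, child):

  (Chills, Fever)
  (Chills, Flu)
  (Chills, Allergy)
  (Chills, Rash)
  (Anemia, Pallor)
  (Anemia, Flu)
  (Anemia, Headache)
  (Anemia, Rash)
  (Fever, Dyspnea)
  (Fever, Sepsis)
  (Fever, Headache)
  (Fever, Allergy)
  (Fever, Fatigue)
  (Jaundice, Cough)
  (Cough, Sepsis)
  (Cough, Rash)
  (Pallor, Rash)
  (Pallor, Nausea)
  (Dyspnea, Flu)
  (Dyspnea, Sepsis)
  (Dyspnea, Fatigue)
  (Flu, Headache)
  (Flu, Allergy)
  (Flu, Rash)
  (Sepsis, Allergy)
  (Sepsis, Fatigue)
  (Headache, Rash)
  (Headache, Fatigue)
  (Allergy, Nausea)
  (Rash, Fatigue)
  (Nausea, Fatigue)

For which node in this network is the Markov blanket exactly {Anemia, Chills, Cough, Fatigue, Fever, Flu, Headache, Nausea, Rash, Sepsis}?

Dyspnea

The target node must have every member of {Anemia, Chills, Cough, Fatigue, Fever, Flu, Headache, Nausea, Rash, Sepsis} as a parent, child, or co-parent, and no others.
Parents of Dyspnea: Fever; children: Fatigue, Flu, Sepsis; co-parents: Anemia, Chills, Cough, Fever, Headache, Nausea, Rash, Sepsis.
These exactly cover the given set, so the node is Dyspnea.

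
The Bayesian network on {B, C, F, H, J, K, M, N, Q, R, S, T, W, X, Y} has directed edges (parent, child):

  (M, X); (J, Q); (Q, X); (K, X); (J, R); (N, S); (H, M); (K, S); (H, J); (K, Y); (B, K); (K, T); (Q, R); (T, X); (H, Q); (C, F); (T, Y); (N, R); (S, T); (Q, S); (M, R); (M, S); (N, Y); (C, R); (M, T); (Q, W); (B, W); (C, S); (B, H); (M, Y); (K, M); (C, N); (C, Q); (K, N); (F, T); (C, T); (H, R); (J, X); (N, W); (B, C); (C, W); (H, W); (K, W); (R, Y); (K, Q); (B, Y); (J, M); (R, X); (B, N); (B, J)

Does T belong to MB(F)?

Yes

T is a child of F.
So T ∈ MB(F).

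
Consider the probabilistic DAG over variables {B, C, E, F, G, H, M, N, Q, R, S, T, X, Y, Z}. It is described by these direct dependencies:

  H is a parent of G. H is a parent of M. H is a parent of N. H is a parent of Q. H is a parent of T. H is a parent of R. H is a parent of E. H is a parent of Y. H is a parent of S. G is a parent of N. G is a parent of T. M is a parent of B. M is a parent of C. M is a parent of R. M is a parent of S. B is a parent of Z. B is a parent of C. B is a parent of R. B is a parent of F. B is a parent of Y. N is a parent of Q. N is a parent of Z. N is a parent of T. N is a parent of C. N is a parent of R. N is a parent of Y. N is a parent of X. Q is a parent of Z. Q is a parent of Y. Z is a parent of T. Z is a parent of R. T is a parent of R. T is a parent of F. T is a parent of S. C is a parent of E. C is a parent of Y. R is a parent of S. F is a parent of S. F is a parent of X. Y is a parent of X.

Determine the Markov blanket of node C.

Recall MB(v) = parents ∪ children ∪ spouses, where spouses are the other parents of v's children.
Parents of C: B, M, N.
Children of C: E, Y.
Co-parents of C (other parents of its children):
  E's other parent is H.
  parents(Y) \ {C} = {B, H, N, Q}.
Taking the union gives {B, E, H, M, N, Q, Y}.

{B, E, H, M, N, Q, Y}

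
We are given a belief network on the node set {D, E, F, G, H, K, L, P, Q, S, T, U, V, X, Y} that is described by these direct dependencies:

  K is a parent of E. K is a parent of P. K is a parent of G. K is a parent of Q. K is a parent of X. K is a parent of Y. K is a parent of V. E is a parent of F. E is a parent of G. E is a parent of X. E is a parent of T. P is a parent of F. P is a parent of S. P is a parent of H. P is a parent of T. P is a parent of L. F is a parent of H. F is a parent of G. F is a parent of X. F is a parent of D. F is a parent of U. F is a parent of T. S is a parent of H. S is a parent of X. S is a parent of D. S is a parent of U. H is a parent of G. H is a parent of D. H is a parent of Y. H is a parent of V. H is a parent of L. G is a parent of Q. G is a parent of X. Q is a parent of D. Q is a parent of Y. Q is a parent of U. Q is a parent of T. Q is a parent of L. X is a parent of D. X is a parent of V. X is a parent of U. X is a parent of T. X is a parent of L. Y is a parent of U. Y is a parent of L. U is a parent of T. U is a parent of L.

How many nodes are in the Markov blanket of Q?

13

Q has parents G, K.
Q has children D, L, T, U, Y.
Other parents of Q's children:
  parents(D) \ {Q} = {F, H, S, X}.
  Y also has parents H, K.
  U also has parents F, S, X, Y.
  T also has parents E, F, P, U, X.
  L also has parents H, P, U, X, Y.
MB(Q) = {D, E, F, G, H, K, L, P, S, T, U, X, Y}, which has 13 nodes.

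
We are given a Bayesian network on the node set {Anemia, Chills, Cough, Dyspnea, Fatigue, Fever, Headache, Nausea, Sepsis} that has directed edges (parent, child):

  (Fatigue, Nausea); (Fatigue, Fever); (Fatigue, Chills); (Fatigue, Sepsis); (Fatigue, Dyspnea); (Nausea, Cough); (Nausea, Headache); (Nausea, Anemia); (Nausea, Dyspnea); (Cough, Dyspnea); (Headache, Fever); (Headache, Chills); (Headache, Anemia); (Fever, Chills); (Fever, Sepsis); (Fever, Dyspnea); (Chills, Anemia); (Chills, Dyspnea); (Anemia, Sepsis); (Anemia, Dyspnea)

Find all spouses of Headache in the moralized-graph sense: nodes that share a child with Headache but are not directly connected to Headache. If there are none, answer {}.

Children of Headache: Anemia, Chills, Fever.
  Fever's other parent is Fatigue.
  parents(Chills) \ {Headache} = {Fatigue, Fever}.
  Anemia's other parents are Chills, Nausea.
Excluding nodes already adjacent to Headache (Anemia, Chills, Fever, Nausea), the co-parent-only contribution is {Fatigue}.

{Fatigue}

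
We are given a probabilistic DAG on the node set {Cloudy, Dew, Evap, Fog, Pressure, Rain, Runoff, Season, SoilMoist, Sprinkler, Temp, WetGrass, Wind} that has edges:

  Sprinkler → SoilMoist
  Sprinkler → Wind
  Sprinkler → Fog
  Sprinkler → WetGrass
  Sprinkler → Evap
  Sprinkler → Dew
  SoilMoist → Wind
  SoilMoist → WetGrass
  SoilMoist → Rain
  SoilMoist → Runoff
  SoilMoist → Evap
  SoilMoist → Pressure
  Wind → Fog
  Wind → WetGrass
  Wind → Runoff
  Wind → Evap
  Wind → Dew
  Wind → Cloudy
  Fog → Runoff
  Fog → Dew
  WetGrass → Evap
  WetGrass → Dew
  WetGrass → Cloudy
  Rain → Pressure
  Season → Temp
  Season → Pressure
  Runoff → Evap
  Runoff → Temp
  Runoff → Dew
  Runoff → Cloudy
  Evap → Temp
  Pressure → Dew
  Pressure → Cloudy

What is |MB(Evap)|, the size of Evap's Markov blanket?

7

Ch(Evap) = {Temp}.
Evap's parents: Runoff, SoilMoist, Sprinkler, WetGrass, Wind.
Co-parents of Evap (other parents of its children):
  Temp also has parents Runoff, Season.
MB(Evap) = {Runoff, Season, SoilMoist, Sprinkler, Temp, WetGrass, Wind}, which has 7 nodes.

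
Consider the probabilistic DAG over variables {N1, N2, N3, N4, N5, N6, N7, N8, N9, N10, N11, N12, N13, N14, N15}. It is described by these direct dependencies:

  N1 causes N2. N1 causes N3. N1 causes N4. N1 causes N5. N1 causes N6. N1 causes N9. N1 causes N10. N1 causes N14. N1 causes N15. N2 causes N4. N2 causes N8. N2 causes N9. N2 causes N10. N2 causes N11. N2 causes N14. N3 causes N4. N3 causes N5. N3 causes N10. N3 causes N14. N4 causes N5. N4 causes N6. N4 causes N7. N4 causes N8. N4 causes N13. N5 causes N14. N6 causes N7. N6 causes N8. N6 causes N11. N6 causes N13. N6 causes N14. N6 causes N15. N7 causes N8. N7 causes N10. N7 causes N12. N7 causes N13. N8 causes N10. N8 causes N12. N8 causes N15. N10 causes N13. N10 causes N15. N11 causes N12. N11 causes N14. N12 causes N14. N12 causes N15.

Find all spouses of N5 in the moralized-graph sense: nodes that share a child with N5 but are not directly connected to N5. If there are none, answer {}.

Children of N5: N14.
  N14 also has parents N1, N2, N3, N6, N11, N12.
Excluding nodes already adjacent to N5 (N1, N3, N4, N14), the co-parent-only contribution is {N2, N6, N11, N12}.

{N2, N6, N11, N12}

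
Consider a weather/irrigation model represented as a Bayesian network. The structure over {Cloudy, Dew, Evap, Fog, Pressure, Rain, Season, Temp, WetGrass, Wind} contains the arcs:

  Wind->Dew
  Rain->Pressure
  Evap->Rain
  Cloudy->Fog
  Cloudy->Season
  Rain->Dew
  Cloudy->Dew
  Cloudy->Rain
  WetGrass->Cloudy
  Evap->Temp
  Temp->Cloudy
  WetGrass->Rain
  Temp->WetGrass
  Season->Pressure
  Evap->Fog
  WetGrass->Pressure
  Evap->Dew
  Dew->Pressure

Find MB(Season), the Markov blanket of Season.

{Cloudy, Dew, Pressure, Rain, WetGrass}

A node's Markov blanket = Pa ∪ Ch ∪ (parents of Ch other than the node itself).
Children of Season: Pressure.
Parents of Season: Cloudy.
For each child, the remaining parents (spouses of Season):
  Pressure: Dew, Rain, WetGrass
MB(Season) = {Cloudy, Dew, Pressure, Rain, WetGrass}.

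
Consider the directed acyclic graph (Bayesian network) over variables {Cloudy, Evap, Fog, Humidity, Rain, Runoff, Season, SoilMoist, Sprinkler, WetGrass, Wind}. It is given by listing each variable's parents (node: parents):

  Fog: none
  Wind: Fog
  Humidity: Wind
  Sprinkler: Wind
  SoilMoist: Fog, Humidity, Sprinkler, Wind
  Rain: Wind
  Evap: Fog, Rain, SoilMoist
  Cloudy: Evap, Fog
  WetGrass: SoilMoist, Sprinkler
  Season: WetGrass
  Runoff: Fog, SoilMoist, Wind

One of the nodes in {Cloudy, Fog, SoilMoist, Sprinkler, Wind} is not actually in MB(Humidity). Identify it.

Cloudy

A node's Markov blanket = Pa ∪ Ch ∪ (parents of Ch other than the node itself).
Humidity has parent Wind.
Humidity's children: SoilMoist.
Co-parents of Humidity (other parents of its children):
  SoilMoist: Fog, Sprinkler, Wind
MB(Humidity) = {Fog, SoilMoist, Sprinkler, Wind}.
Cloudy is neither a parent, child, nor co-parent of Humidity, so it does not belong.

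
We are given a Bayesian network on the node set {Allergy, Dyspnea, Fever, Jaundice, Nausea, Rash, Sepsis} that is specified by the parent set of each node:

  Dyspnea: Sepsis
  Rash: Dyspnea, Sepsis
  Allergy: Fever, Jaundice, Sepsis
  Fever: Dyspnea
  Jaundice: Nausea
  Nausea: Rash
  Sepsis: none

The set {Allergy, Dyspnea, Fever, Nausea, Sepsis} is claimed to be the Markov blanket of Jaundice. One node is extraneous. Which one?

The Markov blanket of a node is its parents, its children, and the other parents of its children.
Children of Jaundice: Allergy.
Pa(Jaundice) = {Nausea}.
Other parents of Jaundice's children:
  Allergy: Fever, Sepsis
MB(Jaundice) = {Allergy, Fever, Nausea, Sepsis}.
Dyspnea is neither a parent, child, nor co-parent of Jaundice, so it does not belong.

Dyspnea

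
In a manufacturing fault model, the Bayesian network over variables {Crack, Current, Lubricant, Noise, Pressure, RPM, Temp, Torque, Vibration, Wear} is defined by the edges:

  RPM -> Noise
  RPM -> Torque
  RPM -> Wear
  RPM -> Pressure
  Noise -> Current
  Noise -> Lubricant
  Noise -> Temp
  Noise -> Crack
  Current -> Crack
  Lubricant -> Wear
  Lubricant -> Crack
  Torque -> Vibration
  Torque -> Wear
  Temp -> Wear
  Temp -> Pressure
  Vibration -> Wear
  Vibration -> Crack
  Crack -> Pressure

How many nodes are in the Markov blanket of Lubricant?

A node's Markov blanket = Pa ∪ Ch ∪ (parents of Ch other than the node itself).
Parents of Lubricant: Noise.
Lubricant has children Crack, Wear.
Parents of each child, excluding Lubricant:
  Wear also has parents RPM, Temp, Torque, Vibration.
  Crack also has parents Current, Noise, Vibration.
MB(Lubricant) = {Crack, Current, Noise, RPM, Temp, Torque, Vibration, Wear}, which has 8 nodes.

8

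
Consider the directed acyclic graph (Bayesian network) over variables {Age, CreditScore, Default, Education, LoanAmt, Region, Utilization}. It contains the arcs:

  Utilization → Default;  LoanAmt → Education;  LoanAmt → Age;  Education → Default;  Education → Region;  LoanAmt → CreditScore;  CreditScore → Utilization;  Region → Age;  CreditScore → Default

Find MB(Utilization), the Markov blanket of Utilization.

{CreditScore, Default, Education}

Utilization has parent CreditScore.
Children of Utilization: Default.
Co-parents of Utilization (other parents of its children):
  Default also has parents CreditScore, Education.
Taking the union gives {CreditScore, Default, Education}.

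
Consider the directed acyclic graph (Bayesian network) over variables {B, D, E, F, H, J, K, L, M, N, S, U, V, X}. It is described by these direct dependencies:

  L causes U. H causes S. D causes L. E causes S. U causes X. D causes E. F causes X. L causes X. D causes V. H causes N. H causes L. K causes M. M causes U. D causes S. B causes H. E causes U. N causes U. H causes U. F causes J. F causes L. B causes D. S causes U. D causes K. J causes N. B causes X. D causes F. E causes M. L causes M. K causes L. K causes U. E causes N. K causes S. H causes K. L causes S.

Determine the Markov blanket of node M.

A node's Markov blanket = Pa ∪ Ch ∪ (parents of Ch other than the node itself).
M has parents E, K, L.
M has child U.
Parents of each child, excluding M:
  U also has parents E, H, K, L, N, S.
Taking the union gives {E, H, K, L, N, S, U}.

{E, H, K, L, N, S, U}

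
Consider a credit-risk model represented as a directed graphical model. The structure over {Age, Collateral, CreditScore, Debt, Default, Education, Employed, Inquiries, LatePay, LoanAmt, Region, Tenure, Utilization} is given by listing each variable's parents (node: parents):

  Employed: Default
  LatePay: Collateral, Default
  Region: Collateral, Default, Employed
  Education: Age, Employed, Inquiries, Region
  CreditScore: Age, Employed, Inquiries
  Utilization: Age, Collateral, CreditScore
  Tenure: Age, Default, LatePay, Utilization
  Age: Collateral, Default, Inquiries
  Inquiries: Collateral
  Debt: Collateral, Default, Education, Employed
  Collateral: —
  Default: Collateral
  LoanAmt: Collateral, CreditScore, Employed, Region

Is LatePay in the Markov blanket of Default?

Yes

LatePay is a child of Default.
So LatePay ∈ MB(Default).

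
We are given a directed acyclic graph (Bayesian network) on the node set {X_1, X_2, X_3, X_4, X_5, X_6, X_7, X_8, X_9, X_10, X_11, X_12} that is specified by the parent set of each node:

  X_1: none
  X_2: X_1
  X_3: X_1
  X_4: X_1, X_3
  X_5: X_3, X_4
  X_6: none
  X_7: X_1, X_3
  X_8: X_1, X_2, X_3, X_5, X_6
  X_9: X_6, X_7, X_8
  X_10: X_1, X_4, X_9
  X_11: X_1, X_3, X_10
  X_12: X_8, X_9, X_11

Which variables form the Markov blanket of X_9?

{X_1, X_4, X_6, X_7, X_8, X_10, X_11, X_12}

Recall MB(v) = parents ∪ children ∪ spouses, where spouses are the other parents of v's children.
X_9's parents: X_6, X_7, X_8.
X_9 has children X_10, X_12.
Co-parents of X_9 (other parents of its children):
  X_10: X_1, X_4
  X_12: X_8, X_11
MB(X_9) = {X_1, X_4, X_6, X_7, X_8, X_10, X_11, X_12}.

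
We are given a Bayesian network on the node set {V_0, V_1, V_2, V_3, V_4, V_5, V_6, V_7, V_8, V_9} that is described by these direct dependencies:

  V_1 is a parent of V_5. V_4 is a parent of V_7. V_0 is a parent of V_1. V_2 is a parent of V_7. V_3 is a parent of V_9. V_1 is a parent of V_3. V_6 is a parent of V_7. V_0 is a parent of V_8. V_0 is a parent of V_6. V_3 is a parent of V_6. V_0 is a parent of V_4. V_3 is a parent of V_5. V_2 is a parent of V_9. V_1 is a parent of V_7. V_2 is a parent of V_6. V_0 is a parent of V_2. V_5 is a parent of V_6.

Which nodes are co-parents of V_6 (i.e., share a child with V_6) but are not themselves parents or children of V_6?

{V_1, V_4}

Children of V_6: V_7.
  V_7: V_1, V_2, V_4
Excluding nodes already adjacent to V_6 (V_0, V_2, V_3, V_5, V_7), the co-parent-only contribution is {V_1, V_4}.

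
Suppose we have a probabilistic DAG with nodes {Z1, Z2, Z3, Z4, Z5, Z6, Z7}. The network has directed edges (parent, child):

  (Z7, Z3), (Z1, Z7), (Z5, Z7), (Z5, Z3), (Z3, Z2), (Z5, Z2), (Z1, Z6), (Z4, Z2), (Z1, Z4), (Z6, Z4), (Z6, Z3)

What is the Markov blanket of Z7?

{Z1, Z3, Z5, Z6}

A node's Markov blanket = Pa ∪ Ch ∪ (parents of Ch other than the node itself).
Parents of Z7: Z1, Z5.
Z7 has child Z3.
For each child, the remaining parents (spouses of Z7):
  Z3: Z5, Z6
Taking the union gives {Z1, Z3, Z5, Z6}.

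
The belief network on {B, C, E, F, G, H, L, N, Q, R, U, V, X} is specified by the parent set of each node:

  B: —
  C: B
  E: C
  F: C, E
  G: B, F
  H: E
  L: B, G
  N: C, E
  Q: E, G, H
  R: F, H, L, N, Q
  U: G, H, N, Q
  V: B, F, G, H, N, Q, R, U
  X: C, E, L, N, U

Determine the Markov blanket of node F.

The Markov blanket of a node is its parents, its children, and the other parents of its children.
F has parents C, E.
Children of F: G, R, V.
Parents of each child, excluding F:
  parents(G) \ {F} = {B}.
  R's other parents are H, L, N, Q.
  V also has parents B, G, H, N, Q, R, U.
Taking the union gives {B, C, E, G, H, L, N, Q, R, U, V}.

{B, C, E, G, H, L, N, Q, R, U, V}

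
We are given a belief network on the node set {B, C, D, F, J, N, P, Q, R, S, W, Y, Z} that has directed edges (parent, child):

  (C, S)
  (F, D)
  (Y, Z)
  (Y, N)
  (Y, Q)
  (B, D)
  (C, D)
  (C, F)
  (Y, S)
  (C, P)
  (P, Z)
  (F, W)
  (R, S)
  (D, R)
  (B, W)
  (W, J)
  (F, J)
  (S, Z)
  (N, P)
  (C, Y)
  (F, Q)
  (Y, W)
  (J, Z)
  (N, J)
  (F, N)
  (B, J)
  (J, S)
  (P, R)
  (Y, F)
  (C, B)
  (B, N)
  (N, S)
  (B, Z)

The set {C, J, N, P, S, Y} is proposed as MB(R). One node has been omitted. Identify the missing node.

R has parents D, P.
Ch(R) = {S}.
For each child, the remaining parents (spouses of R):
  S: C, J, N, Y
MB(R) = {C, D, J, N, P, S, Y}.
Comparing with the claimed set, D is missing.

D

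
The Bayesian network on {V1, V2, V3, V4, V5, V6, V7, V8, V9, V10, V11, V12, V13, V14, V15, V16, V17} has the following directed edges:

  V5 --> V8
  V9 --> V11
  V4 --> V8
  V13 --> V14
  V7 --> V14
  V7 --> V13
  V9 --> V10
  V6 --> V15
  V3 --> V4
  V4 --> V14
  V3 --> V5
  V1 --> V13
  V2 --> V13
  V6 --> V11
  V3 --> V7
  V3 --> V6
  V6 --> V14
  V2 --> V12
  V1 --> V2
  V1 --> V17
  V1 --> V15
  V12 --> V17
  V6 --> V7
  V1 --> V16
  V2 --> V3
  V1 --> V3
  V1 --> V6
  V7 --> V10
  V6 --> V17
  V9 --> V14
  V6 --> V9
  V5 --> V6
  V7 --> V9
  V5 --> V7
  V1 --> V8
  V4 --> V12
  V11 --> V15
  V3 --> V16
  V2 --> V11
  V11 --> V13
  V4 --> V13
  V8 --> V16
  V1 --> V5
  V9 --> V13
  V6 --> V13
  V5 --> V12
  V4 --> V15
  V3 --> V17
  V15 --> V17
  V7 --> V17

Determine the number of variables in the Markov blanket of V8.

5

The Markov blanket of a node is its parents, its children, and the other parents of its children.
V8's parents: V1, V4, V5.
V8 has child V16.
Parents of each child, excluding V8:
  V16's other parents are V1, V3.
MB(V8) = {V1, V3, V4, V5, V16}, which has 5 nodes.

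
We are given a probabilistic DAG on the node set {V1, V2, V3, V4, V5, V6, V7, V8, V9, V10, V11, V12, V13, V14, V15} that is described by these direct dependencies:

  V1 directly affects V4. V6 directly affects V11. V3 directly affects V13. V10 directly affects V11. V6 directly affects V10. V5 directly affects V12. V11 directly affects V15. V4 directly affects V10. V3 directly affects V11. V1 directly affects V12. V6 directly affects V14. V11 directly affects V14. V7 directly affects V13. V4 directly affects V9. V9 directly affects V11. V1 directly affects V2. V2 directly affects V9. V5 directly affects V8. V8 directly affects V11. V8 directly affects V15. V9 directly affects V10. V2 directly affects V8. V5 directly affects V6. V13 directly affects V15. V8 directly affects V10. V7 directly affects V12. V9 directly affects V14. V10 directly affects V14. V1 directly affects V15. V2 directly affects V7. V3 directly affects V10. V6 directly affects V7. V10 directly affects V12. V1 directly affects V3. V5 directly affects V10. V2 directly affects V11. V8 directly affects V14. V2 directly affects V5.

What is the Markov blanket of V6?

{V2, V3, V4, V5, V7, V8, V9, V10, V11, V14}

Children of V6: V7, V10, V11, V14.
Parents of V6: V5.
Other parents of V6's children:
  V7 also has parent V2.
  V10 also has parents V3, V4, V5, V8, V9.
  V11's other parents are V2, V3, V8, V9, V10.
  parents(V14) \ {V6} = {V8, V9, V10, V11}.
So the Markov blanket of V6 is {V2, V3, V4, V5, V7, V8, V9, V10, V11, V14}.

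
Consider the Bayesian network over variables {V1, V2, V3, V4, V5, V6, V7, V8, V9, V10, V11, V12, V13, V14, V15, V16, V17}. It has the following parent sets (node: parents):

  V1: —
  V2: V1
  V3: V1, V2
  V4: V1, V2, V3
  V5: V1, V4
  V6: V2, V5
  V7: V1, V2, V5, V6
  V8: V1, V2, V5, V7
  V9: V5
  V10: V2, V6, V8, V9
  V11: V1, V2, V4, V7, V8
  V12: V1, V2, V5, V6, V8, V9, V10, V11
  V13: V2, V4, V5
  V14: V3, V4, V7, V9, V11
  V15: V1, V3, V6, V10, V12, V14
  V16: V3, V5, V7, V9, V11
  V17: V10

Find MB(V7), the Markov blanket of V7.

{V1, V2, V3, V4, V5, V6, V8, V9, V11, V14, V16}

By definition, MB(V7) is built from V7's parents, V7's children, and the co-parents of V7.
Parents of V7: V1, V2, V5, V6.
V7 has children V8, V11, V14, V16.
Other parents of V7's children:
  V8: V1, V2, V5
  V11: V1, V2, V4, V8
  V14: V3, V4, V9, V11
  V16: V3, V5, V9, V11
MB(V7) = {V1, V2, V3, V4, V5, V6, V8, V9, V11, V14, V16}.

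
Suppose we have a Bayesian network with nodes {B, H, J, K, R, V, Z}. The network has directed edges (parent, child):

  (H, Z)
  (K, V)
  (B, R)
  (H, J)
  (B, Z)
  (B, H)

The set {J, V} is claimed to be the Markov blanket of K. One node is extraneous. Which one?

The Markov blanket of a node is its parents, its children, and the other parents of its children.
Parents of K: none.
K's children: V.
Other parents of K's children:
  V: —
MB(K) = {V}.
J is neither a parent, child, nor co-parent of K, so it does not belong.

J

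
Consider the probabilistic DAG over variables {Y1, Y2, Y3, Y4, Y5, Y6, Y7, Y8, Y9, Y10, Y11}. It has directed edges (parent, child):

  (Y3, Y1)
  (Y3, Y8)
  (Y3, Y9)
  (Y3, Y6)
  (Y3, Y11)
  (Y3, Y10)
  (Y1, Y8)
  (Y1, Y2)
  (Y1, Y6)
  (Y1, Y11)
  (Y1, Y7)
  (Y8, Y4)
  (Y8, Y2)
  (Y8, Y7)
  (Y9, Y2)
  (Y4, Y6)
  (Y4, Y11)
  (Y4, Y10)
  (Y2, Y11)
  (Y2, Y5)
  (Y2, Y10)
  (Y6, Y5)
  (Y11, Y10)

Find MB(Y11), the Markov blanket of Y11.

{Y1, Y2, Y3, Y4, Y10}

Recall MB(v) = parents ∪ children ∪ spouses, where spouses are the other parents of v's children.
Ch(Y11) = {Y10}.
Y11 has parents Y1, Y2, Y3, Y4.
Parents of each child, excluding Y11:
  Y10's other parents are Y2, Y3, Y4.
Union: {Y1, Y2, Y3, Y4} ∪ {Y10} ∪ {Y2, Y3, Y4} = {Y1, Y2, Y3, Y4, Y10}.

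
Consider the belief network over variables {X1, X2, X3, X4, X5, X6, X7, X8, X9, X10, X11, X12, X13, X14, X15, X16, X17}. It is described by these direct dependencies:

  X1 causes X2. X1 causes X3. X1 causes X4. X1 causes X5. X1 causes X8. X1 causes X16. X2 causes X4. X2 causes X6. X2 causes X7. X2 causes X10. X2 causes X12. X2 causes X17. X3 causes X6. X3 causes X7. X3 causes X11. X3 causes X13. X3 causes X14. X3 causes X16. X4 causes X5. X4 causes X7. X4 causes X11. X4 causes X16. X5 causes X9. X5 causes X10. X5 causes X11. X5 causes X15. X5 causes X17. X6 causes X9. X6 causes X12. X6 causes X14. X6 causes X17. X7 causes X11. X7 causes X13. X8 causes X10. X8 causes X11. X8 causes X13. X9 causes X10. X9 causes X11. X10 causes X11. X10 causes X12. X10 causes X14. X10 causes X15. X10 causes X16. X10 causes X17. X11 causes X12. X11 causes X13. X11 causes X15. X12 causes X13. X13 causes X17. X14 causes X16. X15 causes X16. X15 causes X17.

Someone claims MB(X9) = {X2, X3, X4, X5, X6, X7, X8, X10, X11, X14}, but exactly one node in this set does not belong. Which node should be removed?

By definition, MB(X9) is built from X9's parents, X9's children, and the co-parents of X9.
Parents of X9: X5, X6.
X9's children: X10, X11.
Other parents of X9's children:
  X10 also has parents X2, X5, X8.
  X11 also has parents X3, X4, X5, X7, X8, X10.
MB(X9) = {X2, X3, X4, X5, X6, X7, X8, X10, X11}.
X14 is neither a parent, child, nor co-parent of X9, so it does not belong.

X14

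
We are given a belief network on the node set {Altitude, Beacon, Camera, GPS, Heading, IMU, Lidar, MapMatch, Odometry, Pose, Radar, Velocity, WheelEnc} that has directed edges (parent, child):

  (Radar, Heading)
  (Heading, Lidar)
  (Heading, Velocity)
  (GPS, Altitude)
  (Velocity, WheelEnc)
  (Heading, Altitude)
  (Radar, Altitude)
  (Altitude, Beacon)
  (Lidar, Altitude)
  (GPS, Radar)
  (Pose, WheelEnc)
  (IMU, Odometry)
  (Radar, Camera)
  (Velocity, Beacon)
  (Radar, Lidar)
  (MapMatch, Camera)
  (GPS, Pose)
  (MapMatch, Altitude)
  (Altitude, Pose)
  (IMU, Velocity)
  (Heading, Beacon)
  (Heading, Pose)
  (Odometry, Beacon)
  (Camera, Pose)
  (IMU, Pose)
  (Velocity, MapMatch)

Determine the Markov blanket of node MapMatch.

{Altitude, Camera, GPS, Heading, Lidar, Radar, Velocity}

A node's Markov blanket = Pa ∪ Ch ∪ (parents of Ch other than the node itself).
MapMatch's parents: Velocity.
Ch(MapMatch) = {Altitude, Camera}.
Parents of each child, excluding MapMatch:
  Altitude's other parents are GPS, Heading, Lidar, Radar.
  Camera's other parent is Radar.
So the Markov blanket of MapMatch is {Altitude, Camera, GPS, Heading, Lidar, Radar, Velocity}.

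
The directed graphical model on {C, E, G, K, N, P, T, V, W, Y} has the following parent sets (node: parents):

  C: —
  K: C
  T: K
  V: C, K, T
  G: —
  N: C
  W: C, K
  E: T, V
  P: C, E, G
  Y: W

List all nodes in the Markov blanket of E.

Children of E: P.
E's parents: T, V.
For each child, the remaining parents (spouses of E):
  P's other parents are C, G.
Taking the union gives {C, G, P, T, V}.

{C, G, P, T, V}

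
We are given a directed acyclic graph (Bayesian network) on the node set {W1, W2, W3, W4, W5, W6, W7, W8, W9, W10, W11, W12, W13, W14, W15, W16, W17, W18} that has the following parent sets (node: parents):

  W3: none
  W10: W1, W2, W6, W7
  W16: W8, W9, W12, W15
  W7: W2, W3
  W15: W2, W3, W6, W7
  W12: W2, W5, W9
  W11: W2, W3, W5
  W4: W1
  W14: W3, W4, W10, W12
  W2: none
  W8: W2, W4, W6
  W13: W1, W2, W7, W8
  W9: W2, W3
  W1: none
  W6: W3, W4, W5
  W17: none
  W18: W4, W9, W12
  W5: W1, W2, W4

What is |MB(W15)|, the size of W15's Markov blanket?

The Markov blanket of a node is its parents, its children, and the other parents of its children.
W15's children: W16.
W15's parents: W2, W3, W6, W7.
For each child, the remaining parents (spouses of W15):
  W16: W8, W9, W12
MB(W15) = {W2, W3, W6, W7, W8, W9, W12, W16}, which has 8 nodes.

8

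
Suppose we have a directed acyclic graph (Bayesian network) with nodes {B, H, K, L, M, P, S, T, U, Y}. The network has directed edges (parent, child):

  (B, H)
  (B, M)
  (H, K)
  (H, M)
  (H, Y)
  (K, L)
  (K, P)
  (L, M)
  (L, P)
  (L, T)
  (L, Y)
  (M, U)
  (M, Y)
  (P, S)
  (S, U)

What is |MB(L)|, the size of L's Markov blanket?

7

Recall MB(v) = parents ∪ children ∪ spouses, where spouses are the other parents of v's children.
Pa(L) = {K}.
Ch(L) = {M, P, T, Y}.
For each child, the remaining parents (spouses of L):
  parents(M) \ {L} = {B, H}.
  P also has parent K.
  T has no other parent.
  Y also has parents H, M.
MB(L) = {B, H, K, M, P, T, Y}, which has 7 nodes.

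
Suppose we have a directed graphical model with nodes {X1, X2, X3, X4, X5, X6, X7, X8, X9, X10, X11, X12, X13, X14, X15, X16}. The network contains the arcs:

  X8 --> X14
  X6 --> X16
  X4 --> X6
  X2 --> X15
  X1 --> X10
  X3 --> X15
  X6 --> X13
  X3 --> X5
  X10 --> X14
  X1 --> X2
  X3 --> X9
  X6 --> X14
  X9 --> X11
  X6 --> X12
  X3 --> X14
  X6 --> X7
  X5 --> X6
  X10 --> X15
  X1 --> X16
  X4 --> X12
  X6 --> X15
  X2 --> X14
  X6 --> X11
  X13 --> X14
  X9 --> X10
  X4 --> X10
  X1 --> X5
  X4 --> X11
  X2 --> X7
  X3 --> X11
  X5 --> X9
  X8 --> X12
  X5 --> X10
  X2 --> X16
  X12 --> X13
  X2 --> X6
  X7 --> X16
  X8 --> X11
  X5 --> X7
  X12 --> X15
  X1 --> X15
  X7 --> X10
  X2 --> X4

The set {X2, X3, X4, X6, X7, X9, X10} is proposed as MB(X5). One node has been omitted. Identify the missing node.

Parents of X5: X1, X3.
X5's children: X6, X7, X9, X10.
Parents of each child, excluding X5:
  X6: X2, X4
  X7: X2, X6
  X9: X3
  X10: X1, X4, X7, X9
MB(X5) = {X1, X2, X3, X4, X6, X7, X9, X10}.
Comparing with the claimed set, X1 is missing.

X1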